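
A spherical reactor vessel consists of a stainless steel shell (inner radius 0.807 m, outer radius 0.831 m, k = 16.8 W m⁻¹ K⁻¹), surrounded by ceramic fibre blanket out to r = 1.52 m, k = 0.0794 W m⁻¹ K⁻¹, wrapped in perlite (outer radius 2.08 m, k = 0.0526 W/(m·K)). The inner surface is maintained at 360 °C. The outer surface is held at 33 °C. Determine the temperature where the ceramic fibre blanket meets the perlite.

Treat each layer as a resistance in series:
  R_stainless steel = (1/0.807 − 1/0.831)/(4πk) = 0.03579/(4π·16.8) = 1.695×10^-4 K/W
  R_ceramic fibre blanket = (1/0.831 − 1/1.52)/(4πk) = 0.5455/(4π·0.0794) = 0.5467 K/W
  R_perlite = (1/1.52 − 1/2.08)/(4πk) = 0.1771/(4π·0.0526) = 0.2680 K/W
ΣR = 1.695×10^-4 + 0.5467 + 0.2680 = 0.8149 K/W
Q = ΔT/ΣR = (360 °C − 33 °C)/0.8149 = 401.3 W
From the inner boundary to the ceramic fibre blanket/perlite interface, ΣR_partial = 0.5469 K/W.
T_interface = T_in − Q·ΣR_partial = 360 °C − (401.3)(0.5469) = 141 °C

T = 141 °C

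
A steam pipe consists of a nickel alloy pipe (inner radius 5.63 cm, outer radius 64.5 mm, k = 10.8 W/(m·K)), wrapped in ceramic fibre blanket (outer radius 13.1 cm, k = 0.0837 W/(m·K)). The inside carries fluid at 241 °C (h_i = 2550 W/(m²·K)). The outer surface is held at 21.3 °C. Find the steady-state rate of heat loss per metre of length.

Q' = 163 W/m

Resistance network (inner→outer):
  R'_conv,in = 1/(2πr h) = 1/(2π·0.0563·2550) = 0.001109 m·K/W
  R'_nickel alloy = ln(0.0645/0.0563)/(2πk) = 0.1360/(2π·10.8) = 0.002004 m·K/W
  R'_ceramic fibre blanket = ln(0.131/0.0645)/(2πk) = 0.7085/(2π·0.0837) = 1.347 m·K/W
ΣR = 0.001109 + 0.002004 + 1.347 = 1.350 m·K/W
Q' = ΔT/ΣR = (241 °C − 21.3 °C)/1.350 = 163 W/m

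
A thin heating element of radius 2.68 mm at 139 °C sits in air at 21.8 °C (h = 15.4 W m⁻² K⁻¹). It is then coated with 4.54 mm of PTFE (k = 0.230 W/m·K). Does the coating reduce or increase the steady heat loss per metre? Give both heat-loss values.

increases: 30.4 → 55.4 W/m

Critical radius for a cylinder: r_cr = k/h = 0.0149 m = 1.49 cm.
Outer radius after coating: r₂ = 0.00268 + 0.00454 = 0.00722 m.
Since r₁ < r_cr and r₂ ≤ r_cr, the coating moves toward the maximum at r_cr — heat loss rises.
Bare: R = 1/(2πr₁h) = 3.856 m·K/W; Q = 117.2/3.856 = 30.4 W/m.
Coated: R = R_cond + R_conv = 2.117 m·K/W; Q = 117.2/2.117 = 55.4 W/m.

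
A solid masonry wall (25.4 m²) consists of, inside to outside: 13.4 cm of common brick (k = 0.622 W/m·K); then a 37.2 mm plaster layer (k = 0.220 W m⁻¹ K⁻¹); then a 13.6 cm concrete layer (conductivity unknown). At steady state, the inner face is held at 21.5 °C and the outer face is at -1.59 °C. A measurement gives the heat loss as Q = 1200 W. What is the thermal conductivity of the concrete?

k = 1.31 W/m·K

ΣR = ΔT/Q = |21.5 − -1.59|/1200 = 0.01924 K/W
Known resistances:
  R_common brick = L/(kA) = 0.134/(0.622·25.4) = 0.008482 K/W
  R_plaster = L/(kA) = 0.0372/(0.220·25.4) = 0.006657 K/W
R_concrete = ΣR − ΣR_known = 0.01924 − 0.01514 = 0.004100 K/W
L/(kA) = 0.004100 ⇒ k = 0.136/(0.004100·25.4) = 1.31 W/m·K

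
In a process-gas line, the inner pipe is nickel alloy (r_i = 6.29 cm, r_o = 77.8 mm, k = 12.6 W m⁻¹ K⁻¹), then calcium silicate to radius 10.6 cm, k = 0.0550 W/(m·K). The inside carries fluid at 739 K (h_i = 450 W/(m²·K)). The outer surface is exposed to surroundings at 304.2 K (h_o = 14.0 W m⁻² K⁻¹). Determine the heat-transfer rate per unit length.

Q' = 430 W/m

Treat each layer as a resistance in series:
  R'_conv,in = 1/(2πr h) = 1/(2π·0.0629·450) = 0.005623 m·K/W
  R'_nickel alloy = ln(0.0778/0.0629)/(2πk) = 0.2126/(2π·12.6) = 0.002685 m·K/W
  R'_calcium silicate = ln(0.106/0.0778)/(2πk) = 0.3093/(2π·0.0550) = 0.8950 m·K/W
  R'_conv,out = 1/(2πr h) = 1/(2π·0.106·14.0) = 0.1072 m·K/W
ΣR = 0.005623 + 0.002685 + 0.8950 + 0.1072 = 1.011 m·K/W
Q' = ΔT/ΣR = (739 K − 304.2 K)/1.011 = 430 W/m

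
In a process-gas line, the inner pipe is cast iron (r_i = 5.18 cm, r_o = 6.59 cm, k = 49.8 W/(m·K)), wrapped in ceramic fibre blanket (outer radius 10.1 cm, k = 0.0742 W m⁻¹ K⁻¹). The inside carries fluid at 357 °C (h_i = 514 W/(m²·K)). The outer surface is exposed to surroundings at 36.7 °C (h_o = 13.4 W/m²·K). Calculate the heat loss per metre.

Series thermal resistances, inner to outer:
  R'_conv,in = 1/(2πr h) = 1/(2π·0.0518·514) = 0.005978 m·K/W
  R'_cast iron = ln(0.0659/0.0518)/(2πk) = 0.2407/(2π·49.8) = 7.694×10^-4 m·K/W
  R'_ceramic fibre blanket = ln(0.101/0.0659)/(2πk) = 0.4270/(2π·0.0742) = 0.9159 m·K/W
  R'_conv,out = 1/(2πr h) = 1/(2π·0.101·13.4) = 0.1176 m·K/W
ΣR = 0.005978 + 7.694×10^-4 + 0.9159 + 0.1176 = 1.040 m·K/W
Q' = ΔT/ΣR = (357 °C − 36.7 °C)/1.040 = 308 W/m

Q' = 308 W/m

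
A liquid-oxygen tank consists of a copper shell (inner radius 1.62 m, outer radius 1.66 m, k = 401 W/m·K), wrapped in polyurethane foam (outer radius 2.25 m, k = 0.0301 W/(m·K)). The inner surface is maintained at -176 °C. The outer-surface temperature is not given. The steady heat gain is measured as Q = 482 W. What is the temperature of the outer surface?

T_out = 25.3 °C

Series resistances:
  R_copper = (1/1.62 − 1/1.66)/(4πk) = 0.01487/(4π·401) = 2.952×10^-6 K/W
  R_polyurethane foam = (1/1.66 − 1/2.25)/(4πk) = 0.1580/(4π·0.0301) = 0.4176 K/W
ΣR = 0.4176 K/W
ΔT = Q·ΣR = 482 × 0.4176 = 201.3 K
Heat flows inward, so T_out = T_in + ΔT = -176 + 201.3 = 25.3 °C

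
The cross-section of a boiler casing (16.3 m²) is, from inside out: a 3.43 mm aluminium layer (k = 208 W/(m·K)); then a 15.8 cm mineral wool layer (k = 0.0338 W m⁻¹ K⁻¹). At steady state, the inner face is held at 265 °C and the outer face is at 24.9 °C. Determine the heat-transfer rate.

Q = 837 W

Resistance network (inner→outer):
  R_aluminium = L/(kA) = 0.00343/(208·16.3) = 1.012×10^-6 K/W
  R_mineral wool = L/(kA) = 0.158/(0.0338·16.3) = 0.2868 K/W
ΣR = 1.012×10^-6 + 0.2868 = 0.2868 K/W
Q = ΔT/ΣR = (265 °C − 24.9 °C)/0.2868 = 837 W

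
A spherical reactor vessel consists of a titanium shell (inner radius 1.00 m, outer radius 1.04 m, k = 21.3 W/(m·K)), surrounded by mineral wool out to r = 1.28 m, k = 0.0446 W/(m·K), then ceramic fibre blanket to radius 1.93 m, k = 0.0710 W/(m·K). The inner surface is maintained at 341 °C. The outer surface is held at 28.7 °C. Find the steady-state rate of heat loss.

Q = 506 W

Resistance network (inner→outer):
  R_titanium = (1/1.00 − 1/1.04)/(4πk) = 0.03846/(4π·21.3) = 1.437×10^-4 K/W
  R_mineral wool = (1/1.04 − 1/1.28)/(4πk) = 0.1803/(4π·0.0446) = 0.3217 K/W
  R_ceramic fibre blanket = (1/1.28 − 1/1.93)/(4πk) = 0.2631/(4π·0.0710) = 0.2949 K/W
ΣR = 1.437×10^-4 + 0.3217 + 0.2949 = 0.6167 K/W
Q = ΔT/ΣR = (341 °C − 28.7 °C)/0.6167 = 506 W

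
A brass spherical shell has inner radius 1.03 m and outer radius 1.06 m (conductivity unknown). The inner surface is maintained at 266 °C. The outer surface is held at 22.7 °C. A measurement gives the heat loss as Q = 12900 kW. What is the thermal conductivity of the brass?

ΣR = ΔT/Q = |266 − 22.7|/1.29×10^7 = 1.886×10^-5 K/W
(1/r₁−1/r₂)/(4πk) = 1.886×10^-5 ⇒ k = 0.02748/(4π·1.886×10^-5) = 116 W/m·K

k = 116 W/m·K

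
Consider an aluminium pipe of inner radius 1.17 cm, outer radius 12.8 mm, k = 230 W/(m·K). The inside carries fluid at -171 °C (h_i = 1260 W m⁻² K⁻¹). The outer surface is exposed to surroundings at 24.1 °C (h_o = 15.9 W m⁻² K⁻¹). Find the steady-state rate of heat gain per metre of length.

Q' = 246 W/m

Resistance network (inner→outer):
  R'_conv,in = 1/(2πr h) = 1/(2π·0.0117·1260) = 0.01080 m·K/W
  R'_aluminium = ln(0.0128/0.0117)/(2πk) = 0.08986/(2π·230) = 6.218×10^-5 m·K/W
  R'_conv,out = 1/(2πr h) = 1/(2π·0.0128·15.9) = 0.7820 m·K/W
ΣR = 0.01080 + 6.218×10^-5 + 0.7820 = 0.7929 m·K/W
Q' = ΔT/ΣR = (-171 °C − 24.1 °C)/0.7929 = -246 W/m
(Negative Q' ⇒ heat flows inward; heat gain = 246 W/m.)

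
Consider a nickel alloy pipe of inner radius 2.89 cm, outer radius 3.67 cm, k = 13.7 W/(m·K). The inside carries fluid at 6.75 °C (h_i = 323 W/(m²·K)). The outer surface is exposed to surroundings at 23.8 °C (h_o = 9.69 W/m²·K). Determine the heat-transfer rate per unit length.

Q' = 36.5 W/m

Resistance network (inner→outer):
  R'_conv,in = 1/(2πr h) = 1/(2π·0.0289·323) = 0.01705 m·K/W
  R'_nickel alloy = ln(0.0367/0.0289)/(2πk) = 0.2389/(2π·13.7) = 0.002776 m·K/W
  R'_conv,out = 1/(2πr h) = 1/(2π·0.0367·9.69) = 0.4475 m·K/W
ΣR = 0.01705 + 0.002776 + 0.4475 = 0.4673 m·K/W
Q' = ΔT/ΣR = (6.75 °C − 23.8 °C)/0.4673 = -36.5 W/m
(Negative Q' ⇒ heat flows inward; heat gain = 36.5 W/m.)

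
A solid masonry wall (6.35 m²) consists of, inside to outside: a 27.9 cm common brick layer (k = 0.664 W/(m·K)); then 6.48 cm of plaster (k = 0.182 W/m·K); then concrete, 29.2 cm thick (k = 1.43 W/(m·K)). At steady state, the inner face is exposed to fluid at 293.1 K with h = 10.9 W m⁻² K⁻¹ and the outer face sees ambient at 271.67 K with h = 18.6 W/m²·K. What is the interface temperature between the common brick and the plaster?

T = 283.4 K

Series thermal resistances, inner to outer:
  R_conv,in = 1/(hA) = 1/(10.9·6.35) = 0.01445 K/W
  R_common brick = L/(kA) = 0.279/(0.664·6.35) = 0.06617 K/W
  R_plaster = L/(kA) = 0.0648/(0.182·6.35) = 0.05607 K/W
  R_concrete = L/(kA) = 0.292/(1.43·6.35) = 0.03216 K/W
  R_conv,out = 1/(hA) = 1/(18.6·6.35) = 0.008467 K/W
ΣR = 0.01445 + 0.06617 + 0.05607 + 0.03216 + 0.008467 = 0.1773 K/W
Q = ΔT/ΣR = (293.1 K − 271.67 K)/0.1773 = 120.9 W
From the inner boundary to the common brick/plaster interface, ΣR_partial = 0.08062 K/W.
T_interface = T_in − Q·ΣR_partial = 293.1 K − (120.9)(0.08062) = 283.4 K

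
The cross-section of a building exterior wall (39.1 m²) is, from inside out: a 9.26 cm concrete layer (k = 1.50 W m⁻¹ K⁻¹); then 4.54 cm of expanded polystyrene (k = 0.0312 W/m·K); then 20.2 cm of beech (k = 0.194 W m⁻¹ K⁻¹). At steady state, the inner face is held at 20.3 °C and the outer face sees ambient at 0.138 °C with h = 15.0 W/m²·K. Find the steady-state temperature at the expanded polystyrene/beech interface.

Series thermal resistances, inner to outer:
  R_concrete = L/(kA) = 0.0926/(1.50·39.1) = 0.001579 K/W
  R_expanded polystyrene = L/(kA) = 0.0454/(0.0312·39.1) = 0.03722 K/W
  R_beech = L/(kA) = 0.202/(0.194·39.1) = 0.02663 K/W
  R_conv,out = 1/(hA) = 1/(15.0·39.1) = 0.001705 K/W
ΣR = 0.001579 + 0.03722 + 0.02663 + 0.001705 = 0.06713 K/W
Q = ΔT/ΣR = (20.3 °C − 0.138 °C)/0.06713 = 300.3 W
From the inner boundary to the expanded polystyrene/beech interface, ΣR_partial = 0.03880 K/W.
T_interface = T_in − Q·ΣR_partial = 20.3 °C − (300.3)(0.03880) = 8.65 °C

T = 8.65 °C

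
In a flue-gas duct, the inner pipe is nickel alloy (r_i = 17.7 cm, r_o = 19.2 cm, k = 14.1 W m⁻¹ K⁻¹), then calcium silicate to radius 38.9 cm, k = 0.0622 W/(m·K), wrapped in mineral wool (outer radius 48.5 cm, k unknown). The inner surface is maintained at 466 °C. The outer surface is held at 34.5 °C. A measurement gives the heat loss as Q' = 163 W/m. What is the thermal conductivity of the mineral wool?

k = 0.0418 W/m·K

ΣR = ΔT/Q' = |466 − 34.5|/163 = 2.647 m·K/W
Known resistances:
  R'_nickel alloy = ln(0.192/0.177)/(2πk) = 0.08135/(2π·14.1) = 9.182×10^-4 m·K/W
  R'_calcium silicate = ln(0.389/0.192)/(2πk) = 0.7061/(2π·0.0622) = 1.807 m·K/W
R_mineral wool = ΣR − ΣR_known = 2.647 − 1.808 = 0.8390 m·K/W
ln(r₂/r₁)/(2πk) = 0.8390 ⇒ k = 0.2206/(2π·0.8390) = 0.0418 W/m·K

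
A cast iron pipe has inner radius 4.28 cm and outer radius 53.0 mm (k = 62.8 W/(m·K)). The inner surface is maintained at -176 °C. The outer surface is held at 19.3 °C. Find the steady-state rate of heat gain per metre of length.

Q' = 361 kW/m

Q' = 2πk·ΔT/ln(r₂/r₁) = 2π × 62.8 × 195.3 / ln(0.0530/0.0428) = 3.61×10^5 W/m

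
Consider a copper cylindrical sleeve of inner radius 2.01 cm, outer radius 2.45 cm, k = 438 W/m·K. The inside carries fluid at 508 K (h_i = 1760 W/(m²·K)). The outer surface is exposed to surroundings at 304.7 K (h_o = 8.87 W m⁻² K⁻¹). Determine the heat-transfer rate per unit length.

Series thermal resistances, inner to outer:
  R'_conv,in = 1/(2πr h) = 1/(2π·0.0201·1760) = 0.004499 m·K/W
  R'_copper = ln(0.0245/0.0201)/(2πk) = 0.1980/(2π·438) = 7.193×10^-5 m·K/W
  R'_conv,out = 1/(2πr h) = 1/(2π·0.0245·8.87) = 0.7324 m·K/W
ΣR = 0.004499 + 7.193×10^-5 + 0.7324 = 0.7370 m·K/W
Q' = ΔT/ΣR = (508 K − 304.7 K)/0.7370 = 276 W/m

Q' = 276 W/m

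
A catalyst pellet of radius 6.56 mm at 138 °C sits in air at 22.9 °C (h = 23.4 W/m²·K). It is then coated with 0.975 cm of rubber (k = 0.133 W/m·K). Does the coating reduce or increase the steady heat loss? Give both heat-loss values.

Critical radius for a sphere: r_cr = 2k/h = 0.0114 m = 1.14 cm.
Outer radius after coating: r₂ = 0.00656 + 0.00975 = 0.01631 m.
r₁ < r_cr < r₂: heat loss rises to a maximum at r_cr then falls. Whether the coating helps depends on whether Q(r₂) has dropped back below Q(r₁).
Bare: R = 1/(4πr₁²h) = 79.03 K/W; Q = 115.1/79.03 = 1.46 W.
Coated: R = R_cond + R_conv = 67.31 K/W; Q = 115.1/67.31 = 1.71 W.

increases: 1.46 → 1.71 W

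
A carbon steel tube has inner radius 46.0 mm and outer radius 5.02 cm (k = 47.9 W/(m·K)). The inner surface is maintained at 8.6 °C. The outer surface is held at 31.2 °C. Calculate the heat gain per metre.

Q' = 2πk·ΔT/ln(r₂/r₁) = 2π × 47.9 × 22.6 / ln(0.0502/0.0460) = 77800 W/m

Q' = 77.8 kW/m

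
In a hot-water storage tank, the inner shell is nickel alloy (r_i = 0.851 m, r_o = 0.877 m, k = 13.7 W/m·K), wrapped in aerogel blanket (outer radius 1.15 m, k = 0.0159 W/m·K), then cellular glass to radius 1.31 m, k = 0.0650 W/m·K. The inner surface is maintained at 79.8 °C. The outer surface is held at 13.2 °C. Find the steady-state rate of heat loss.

Q = 44.8 W

Treat each layer as a resistance in series:
  R_nickel alloy = (1/0.851 − 1/0.877)/(4πk) = 0.03484/(4π·13.7) = 2.024×10^-4 K/W
  R_aerogel blanket = (1/0.877 − 1/1.15)/(4πk) = 0.2707/(4π·0.0159) = 1.355 K/W
  R_cellular glass = (1/1.15 − 1/1.31)/(4πk) = 0.1062/(4π·0.0650) = 0.1300 K/W
ΣR = 2.024×10^-4 + 1.355 + 0.1300 = 1.485 K/W
Q = ΔT/ΣR = (79.8 °C − 13.2 °C)/1.485 = 44.8 W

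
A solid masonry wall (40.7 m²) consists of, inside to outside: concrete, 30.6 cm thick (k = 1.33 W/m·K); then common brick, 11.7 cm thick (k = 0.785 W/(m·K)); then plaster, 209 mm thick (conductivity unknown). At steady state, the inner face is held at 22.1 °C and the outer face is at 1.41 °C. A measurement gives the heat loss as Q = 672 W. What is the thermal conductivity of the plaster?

ΣR = ΔT/Q = |22.1 − 1.41|/672 = 0.03079 K/W
Known resistances:
  R_concrete = L/(kA) = 0.306/(1.33·40.7) = 0.005653 K/W
  R_common brick = L/(kA) = 0.117/(0.785·40.7) = 0.003662 K/W
R_plaster = ΣR − ΣR_known = 0.03079 − 0.009315 = 0.02148 K/W
L/(kA) = 0.02148 ⇒ k = 0.209/(0.02148·40.7) = 0.239 W/m·K

k = 0.239 W/m·K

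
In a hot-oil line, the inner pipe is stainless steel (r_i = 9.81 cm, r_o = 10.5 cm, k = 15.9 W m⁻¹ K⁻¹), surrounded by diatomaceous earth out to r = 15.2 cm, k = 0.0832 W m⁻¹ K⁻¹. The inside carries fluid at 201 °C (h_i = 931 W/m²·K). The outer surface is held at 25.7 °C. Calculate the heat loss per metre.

Series thermal resistances, inner to outer:
  R'_conv,in = 1/(2πr h) = 1/(2π·0.0981·931) = 0.001743 m·K/W
  R'_stainless steel = ln(0.105/0.0981)/(2πk) = 0.06797/(2π·15.9) = 6.804×10^-4 m·K/W
  R'_diatomaceous earth = ln(0.152/0.105)/(2πk) = 0.3699/(2π·0.0832) = 0.7076 m·K/W
ΣR = 0.001743 + 6.804×10^-4 + 0.7076 = 0.7100 m·K/W
Q' = ΔT/ΣR = (201 °C − 25.7 °C)/0.7100 = 247 W/m

Q' = 247 W/m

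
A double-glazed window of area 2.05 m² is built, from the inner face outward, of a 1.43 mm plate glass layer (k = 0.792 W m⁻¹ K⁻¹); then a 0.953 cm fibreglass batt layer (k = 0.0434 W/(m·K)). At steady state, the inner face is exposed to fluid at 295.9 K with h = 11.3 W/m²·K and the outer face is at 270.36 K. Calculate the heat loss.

Treat each layer as a resistance in series:
  R_conv,in = 1/(hA) = 1/(11.3·2.05) = 0.04317 K/W
  R_plate glass = L/(kA) = 0.00143/(0.792·2.05) = 8.808×10^-4 K/W
  R_fibreglass batt = L/(kA) = 0.00953/(0.0434·2.05) = 0.1071 K/W
ΣR = 0.04317 + 8.808×10^-4 + 0.1071 = 0.1512 K/W
Q = ΔT/ΣR = (295.9 K − 270.36 K)/0.1512 = 169 W

Q = 169 W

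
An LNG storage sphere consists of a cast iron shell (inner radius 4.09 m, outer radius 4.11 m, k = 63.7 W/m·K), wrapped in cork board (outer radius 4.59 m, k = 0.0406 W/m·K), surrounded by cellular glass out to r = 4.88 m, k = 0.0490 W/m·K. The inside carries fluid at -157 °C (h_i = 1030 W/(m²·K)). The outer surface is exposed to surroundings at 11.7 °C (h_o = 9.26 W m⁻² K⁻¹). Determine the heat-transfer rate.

Q = 2.37 kW

Resistance network (inner→outer):
  R_conv,in = 1/(4πr²h) = 1/(4π·4.09²·1030) = 4.619×10^-6 K/W
  R_cast iron = (1/4.09 − 1/4.11)/(4πk) = 0.001190/(4π·63.7) = 1.486×10^-6 K/W
  R_cork board = (1/4.11 − 1/4.59)/(4πk) = 0.02544/(4π·0.0406) = 0.04987 K/W
  R_cellular glass = (1/4.59 − 1/4.88)/(4πk) = 0.01295/(4π·0.0490) = 0.02103 K/W
  R_conv,out = 1/(4πr²h) = 1/(4π·4.88²·9.26) = 3.609×10^-4 K/W
ΣR = 4.619×10^-6 + 1.486×10^-6 + 0.04987 + 0.02103 + 3.609×10^-4 = 0.07127 K/W
Q = ΔT/ΣR = (-157 °C − 11.7 °C)/0.07127 = -2370 W
(Negative Q ⇒ heat flows inward; heat gain = 2370 W.)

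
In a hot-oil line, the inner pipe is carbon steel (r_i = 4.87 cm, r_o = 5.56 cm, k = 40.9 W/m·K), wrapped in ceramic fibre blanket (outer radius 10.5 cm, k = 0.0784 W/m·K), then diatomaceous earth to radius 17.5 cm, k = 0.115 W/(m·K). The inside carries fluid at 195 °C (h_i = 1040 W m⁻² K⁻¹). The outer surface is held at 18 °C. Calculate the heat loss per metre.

Q' = 88.4 W/m

Treat each layer as a resistance in series:
  R'_conv,in = 1/(2πr h) = 1/(2π·0.0487·1040) = 0.003142 m·K/W
  R'_carbon steel = ln(0.0556/0.0487)/(2πk) = 0.1325/(2π·40.9) = 5.156×10^-4 m·K/W
  R'_ceramic fibre blanket = ln(0.105/0.0556)/(2πk) = 0.6358/(2π·0.0784) = 1.291 m·K/W
  R'_diatomaceous earth = ln(0.175/0.105)/(2πk) = 0.5108/(2π·0.115) = 0.7070 m·K/W
ΣR = 0.003142 + 5.156×10^-4 + 1.291 + 0.7070 = 2.002 m·K/W
Q' = ΔT/ΣR = (195 °C − 18 °C)/2.002 = 88.4 W/m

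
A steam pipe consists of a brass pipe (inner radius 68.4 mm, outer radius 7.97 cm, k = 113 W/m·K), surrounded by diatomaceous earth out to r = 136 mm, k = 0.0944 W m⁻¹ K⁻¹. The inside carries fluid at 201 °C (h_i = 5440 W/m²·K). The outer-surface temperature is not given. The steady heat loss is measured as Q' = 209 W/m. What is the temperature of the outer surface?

T_out = 12.6 °C

Series resistances:
  R'_conv,in = 1/(2πr h) = 1/(2π·0.0684·5440) = 4.277×10^-4 m·K/W
  R'_brass = ln(0.0797/0.0684)/(2πk) = 0.1529/(2π·113) = 2.153×10^-4 m·K/W
  R'_diatomaceous earth = ln(0.136/0.0797)/(2πk) = 0.5344/(2π·0.0944) = 0.9010 m·K/W
ΣR = 0.9016 m·K/W
ΔT = Q'·ΣR = 209 × 0.9016 = 188.4 K
Heat flows outward, so T_out = T_in − ΔT = 201 − 188.4 = 12.6 °C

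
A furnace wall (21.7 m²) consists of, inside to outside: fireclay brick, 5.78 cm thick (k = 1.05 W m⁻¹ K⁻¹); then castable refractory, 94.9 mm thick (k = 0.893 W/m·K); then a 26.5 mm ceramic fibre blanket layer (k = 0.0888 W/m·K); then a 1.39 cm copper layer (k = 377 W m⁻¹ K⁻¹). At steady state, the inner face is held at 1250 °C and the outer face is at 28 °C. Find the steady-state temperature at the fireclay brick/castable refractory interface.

T = 1104 °C

Treat each layer as a resistance in series:
  R_fireclay brick = L/(kA) = 0.0578/(1.05·21.7) = 0.002537 K/W
  R_castable refractory = L/(kA) = 0.0949/(0.893·21.7) = 0.004897 K/W
  R_ceramic fibre blanket = L/(kA) = 0.0265/(0.0888·21.7) = 0.01375 K/W
  R_copper = L/(kA) = 0.0139/(377·21.7) = 1.699×10^-6 K/W
ΣR = 0.002537 + 0.004897 + 0.01375 + 1.699×10^-6 = 0.02119 K/W
Q = ΔT/ΣR = (1250 °C − 28 °C)/0.02119 = 57670 W
From the inner boundary to the fireclay brick/castable refractory interface, ΣR_partial = 0.002537 K/W.
T_interface = T_in − Q·ΣR_partial = 1250 °C − (57670)(0.002537) = 1104 °C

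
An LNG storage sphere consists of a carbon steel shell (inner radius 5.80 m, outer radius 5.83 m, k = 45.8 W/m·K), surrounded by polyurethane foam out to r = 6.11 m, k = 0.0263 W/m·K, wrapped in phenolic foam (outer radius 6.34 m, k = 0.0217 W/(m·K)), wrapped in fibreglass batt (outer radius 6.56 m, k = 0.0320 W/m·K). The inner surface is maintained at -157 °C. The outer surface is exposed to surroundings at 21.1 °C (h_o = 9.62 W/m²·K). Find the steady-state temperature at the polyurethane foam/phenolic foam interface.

T = -85.1 °C

Series thermal resistances, inner to outer:
  R_carbon steel = (1/5.80 − 1/5.83)/(4πk) = 8.872×10^-4/(4π·45.8) = 1.542×10^-6 K/W
  R_polyurethane foam = (1/5.83 − 1/6.11)/(4πk) = 0.007860/(4π·0.0263) = 0.02378 K/W
  R_phenolic foam = (1/6.11 − 1/6.34)/(4πk) = 0.005937/(4π·0.0217) = 0.02177 K/W
  R_fibreglass batt = (1/6.34 − 1/6.56)/(4πk) = 0.005290/(4π·0.0320) = 0.01315 K/W
  R_conv,out = 1/(4πr²h) = 1/(4π·6.56²·9.62) = 1.922×10^-4 K/W
ΣR = 1.542×10^-6 + 0.02378 + 0.02177 + 0.01315 + 1.922×10^-4 = 0.05889 K/W
Q = ΔT/ΣR = (-157 °C − 21.1 °C)/0.05889 = -3024 W
From the inner boundary to the polyurethane foam/phenolic foam interface, ΣR_partial = 0.02378 K/W.
T_interface = T_in − Q·ΣR_partial = -157 °C − (-3024)(0.02378) = -85.1 °C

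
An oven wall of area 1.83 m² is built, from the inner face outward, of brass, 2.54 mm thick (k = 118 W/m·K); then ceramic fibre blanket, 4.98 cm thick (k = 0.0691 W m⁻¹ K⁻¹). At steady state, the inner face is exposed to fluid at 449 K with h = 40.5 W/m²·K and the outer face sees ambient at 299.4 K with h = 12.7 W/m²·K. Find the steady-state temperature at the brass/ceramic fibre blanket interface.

T = 445 K

Treat each layer as a resistance in series:
  R_conv,in = 1/(hA) = 1/(40.5·1.83) = 0.01349 K/W
  R_brass = L/(kA) = 0.00254/(118·1.83) = 1.176×10^-5 K/W
  R_ceramic fibre blanket = L/(kA) = 0.0498/(0.0691·1.83) = 0.3938 K/W
  R_conv,out = 1/(hA) = 1/(12.7·1.83) = 0.04303 K/W
ΣR = 0.01349 + 1.176×10^-5 + 0.3938 + 0.04303 = 0.4503 K/W
Q = ΔT/ΣR = (449 K − 299.4 K)/0.4503 = 332.2 W
From the inner boundary to the brass/ceramic fibre blanket interface, ΣR_partial = 0.01350 K/W.
T_interface = T_in − Q·ΣR_partial = 449 K − (332.2)(0.01350) = 445 K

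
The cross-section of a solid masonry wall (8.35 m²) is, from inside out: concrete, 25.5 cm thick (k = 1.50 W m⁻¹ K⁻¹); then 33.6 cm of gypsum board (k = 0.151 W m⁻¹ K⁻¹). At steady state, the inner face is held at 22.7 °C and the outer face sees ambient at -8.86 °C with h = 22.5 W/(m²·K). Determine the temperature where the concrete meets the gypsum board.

T = 20.5 °C

Resistance network (inner→outer):
  R_concrete = L/(kA) = 0.255/(1.50·8.35) = 0.02036 K/W
  R_gypsum board = L/(kA) = 0.336/(0.151·8.35) = 0.2665 K/W
  R_conv,out = 1/(hA) = 1/(22.5·8.35) = 0.005323 K/W
ΣR = 0.02036 + 0.2665 + 0.005323 = 0.2922 K/W
Q = ΔT/ΣR = (22.7 °C − -8.86 °C)/0.2922 = 108.0 W
From the inner boundary to the concrete/gypsum board interface, ΣR_partial = 0.02036 K/W.
T_interface = T_in − Q·ΣR_partial = 22.7 °C − (108.0)(0.02036) = 20.5 °C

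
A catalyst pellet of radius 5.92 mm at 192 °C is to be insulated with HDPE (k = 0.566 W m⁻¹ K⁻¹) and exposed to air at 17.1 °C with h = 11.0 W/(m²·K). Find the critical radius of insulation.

For a sphere, r_cr = 2k_ins/h = 2·0.566/11.0 = 0.103 m = 10.3 cm

r_cr = 10.3 cm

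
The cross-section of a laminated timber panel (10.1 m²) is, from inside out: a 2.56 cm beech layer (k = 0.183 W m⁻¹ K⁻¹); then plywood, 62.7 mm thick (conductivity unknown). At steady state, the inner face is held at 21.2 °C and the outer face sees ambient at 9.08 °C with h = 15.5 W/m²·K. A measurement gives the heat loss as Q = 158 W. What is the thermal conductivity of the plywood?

ΣR = ΔT/Q = |21.2 − 9.08|/158 = 0.07671 K/W
Known resistances:
  R_beech = L/(kA) = 0.0256/(0.183·10.1) = 0.01385 K/W
  R_conv,out = 1/(hA) = 1/(15.5·10.1) = 0.006388 K/W
R_plywood = ΣR − ΣR_known = 0.07671 − 0.02024 = 0.05647 K/W
L/(kA) = 0.05647 ⇒ k = 0.0627/(0.05647·10.1) = 0.110 W/m·K

k = 0.110 W/m·K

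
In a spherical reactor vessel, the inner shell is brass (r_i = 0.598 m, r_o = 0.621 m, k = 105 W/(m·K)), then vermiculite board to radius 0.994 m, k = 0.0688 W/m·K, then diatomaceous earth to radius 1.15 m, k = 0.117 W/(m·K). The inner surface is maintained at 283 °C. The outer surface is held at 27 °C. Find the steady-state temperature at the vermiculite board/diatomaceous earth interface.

T = 57.0 °C

Resistance network (inner→outer):
  R_brass = (1/0.598 − 1/0.621)/(4πk) = 0.06193/(4π·105) = 4.694×10^-5 K/W
  R_vermiculite board = (1/0.621 − 1/0.994)/(4πk) = 0.6043/(4π·0.0688) = 0.6989 K/W
  R_diatomaceous earth = (1/0.994 − 1/1.15)/(4πk) = 0.1365/(4π·0.117) = 0.09282 K/W
ΣR = 4.694×10^-5 + 0.6989 + 0.09282 = 0.7918 K/W
Q = ΔT/ΣR = (283 °C − 27 °C)/0.7918 = 323.3 W
From the inner boundary to the vermiculite board/diatomaceous earth interface, ΣR_partial = 0.6989 K/W.
T_interface = T_in − Q·ΣR_partial = 283 °C − (323.3)(0.6989) = 57.0 °C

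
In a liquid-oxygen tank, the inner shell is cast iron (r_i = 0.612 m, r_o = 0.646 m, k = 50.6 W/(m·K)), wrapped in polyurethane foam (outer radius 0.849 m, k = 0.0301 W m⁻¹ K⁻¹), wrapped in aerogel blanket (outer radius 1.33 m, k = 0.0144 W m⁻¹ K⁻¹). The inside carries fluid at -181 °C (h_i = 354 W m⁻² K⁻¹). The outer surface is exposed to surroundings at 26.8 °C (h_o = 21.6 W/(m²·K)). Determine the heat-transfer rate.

Q = 62.3 W

Resistance network (inner→outer):
  R_conv,in = 1/(4πr²h) = 1/(4π·0.612²·354) = 6.002×10^-4 K/W
  R_cast iron = (1/0.612 − 1/0.646)/(4πk) = 0.08600/(4π·50.6) = 1.352×10^-4 K/W
  R_polyurethane foam = (1/0.646 − 1/0.849)/(4πk) = 0.3701/(4π·0.0301) = 0.9785 K/W
  R_aerogel blanket = (1/0.849 − 1/1.33)/(4πk) = 0.4260/(4π·0.0144) = 2.354 K/W
  R_conv,out = 1/(4πr²h) = 1/(4π·1.33²·21.6) = 0.002083 K/W
ΣR = 6.002×10^-4 + 1.352×10^-4 + 0.9785 + 2.354 + 0.002083 = 3.335 K/W
Q = ΔT/ΣR = (-181 °C − 26.8 °C)/3.335 = -62.3 W
(Negative Q ⇒ heat flows inward; heat gain = 62.3 W.)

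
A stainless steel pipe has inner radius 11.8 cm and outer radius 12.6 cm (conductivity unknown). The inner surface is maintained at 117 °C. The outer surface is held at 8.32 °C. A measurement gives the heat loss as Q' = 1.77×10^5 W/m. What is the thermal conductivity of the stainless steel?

k = 17.0 W/m·K

ΣR = ΔT/Q' = |117 − 8.32|/1.77×10^5 = 6.140×10^-4 m·K/W
ln(r₂/r₁)/(2πk) = 6.140×10^-4 ⇒ k = 0.06560/(2π·6.140×10^-4) = 17.0 W/m·K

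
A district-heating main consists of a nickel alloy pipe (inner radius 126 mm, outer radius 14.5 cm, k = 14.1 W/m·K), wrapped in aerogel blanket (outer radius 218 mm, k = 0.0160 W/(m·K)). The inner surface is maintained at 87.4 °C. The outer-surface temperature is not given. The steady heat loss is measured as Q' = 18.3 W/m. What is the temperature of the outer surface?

Sum the resistances:
  R'_nickel alloy = ln(0.145/0.126)/(2πk) = 0.1405/(2π·14.1) = 0.001585 m·K/W
  R'_aerogel blanket = ln(0.218/0.145)/(2πk) = 0.4078/(2π·0.0160) = 4.056 m·K/W
ΣR = 4.058 m·K/W
ΔT = Q'·ΣR = 18.3 × 4.058 = 74.26 K
Heat flows outward, so T_out = T_in − ΔT = 87.4 − 74.26 = 13.1 °C

T_out = 13.1 °C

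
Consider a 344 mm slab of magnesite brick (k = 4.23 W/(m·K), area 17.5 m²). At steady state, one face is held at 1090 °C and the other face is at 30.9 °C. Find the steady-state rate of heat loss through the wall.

Q = kA·ΔT/L = 4.23 × 17.5 × |1090 °C − 30.9 °C| / 0.344 = 2.28×10^5 W

Q = 228 kW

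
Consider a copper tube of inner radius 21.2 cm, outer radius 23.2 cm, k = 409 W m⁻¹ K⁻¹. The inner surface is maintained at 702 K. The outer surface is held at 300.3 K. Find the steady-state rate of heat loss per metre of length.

Q' = 2πk·ΔT/ln(r₂/r₁) = 2π × 409 × 401.7 / ln(0.232/0.212) = 1.15×10^7 W/m

Q' = 11500 kW/m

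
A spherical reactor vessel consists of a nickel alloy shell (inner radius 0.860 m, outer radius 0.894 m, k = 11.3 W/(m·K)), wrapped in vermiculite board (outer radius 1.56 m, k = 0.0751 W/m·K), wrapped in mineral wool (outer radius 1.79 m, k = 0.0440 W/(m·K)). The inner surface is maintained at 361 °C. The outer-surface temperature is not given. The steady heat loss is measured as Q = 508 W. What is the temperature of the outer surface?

Sum the resistances:
  R_nickel alloy = (1/0.860 − 1/0.894)/(4πk) = 0.04422/(4π·11.3) = 3.114×10^-4 K/W
  R_vermiculite board = (1/0.894 − 1/1.56)/(4πk) = 0.4775/(4π·0.0751) = 0.5060 K/W
  R_mineral wool = (1/1.56 − 1/1.79)/(4πk) = 0.08237/(4π·0.0440) = 0.1490 K/W
ΣR = 0.6553 K/W
ΔT = Q·ΣR = 508 × 0.6553 = 332.9 K
Heat flows outward, so T_out = T_in − ΔT = 361 − 332.9 = 28.1 °C

T_out = 28.1 °C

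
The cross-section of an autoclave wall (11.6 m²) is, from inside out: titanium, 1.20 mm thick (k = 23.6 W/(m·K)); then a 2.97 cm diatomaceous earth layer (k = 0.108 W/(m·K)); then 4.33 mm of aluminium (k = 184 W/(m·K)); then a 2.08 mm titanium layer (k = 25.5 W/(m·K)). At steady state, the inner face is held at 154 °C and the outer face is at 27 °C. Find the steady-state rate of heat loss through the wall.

Q = 5.35 kW

Series thermal resistances, inner to outer:
  R_titanium = L/(kA) = 0.00120/(23.6·11.6) = 4.383×10^-6 K/W
  R_diatomaceous earth = L/(kA) = 0.0297/(0.108·11.6) = 0.02371 K/W
  R_aluminium = L/(kA) = 0.00433/(184·11.6) = 2.029×10^-6 K/W
  R_titanium = L/(kA) = 0.00208/(25.5·11.6) = 7.032×10^-6 K/W
ΣR = 4.383×10^-6 + 0.02371 + 2.029×10^-6 + 7.032×10^-6 = 0.02372 K/W
Q = ΔT/ΣR = (154 °C − 27 °C)/0.02372 = 5350 W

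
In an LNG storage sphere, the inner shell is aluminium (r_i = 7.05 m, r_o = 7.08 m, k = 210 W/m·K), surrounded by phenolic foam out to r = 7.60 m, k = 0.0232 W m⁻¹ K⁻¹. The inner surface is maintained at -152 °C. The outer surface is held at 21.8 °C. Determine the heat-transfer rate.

Treat each layer as a resistance in series:
  R_aluminium = (1/7.05 − 1/7.08)/(4πk) = 6.010×10^-4/(4π·210) = 2.278×10^-7 K/W
  R_phenolic foam = (1/7.08 − 1/7.60)/(4πk) = 0.009664/(4π·0.0232) = 0.03315 K/W
ΣR = 2.278×10^-7 + 0.03315 = 0.03315 K/W
Q = ΔT/ΣR = (-152 °C − 21.8 °C)/0.03315 = -5240 W
(Negative Q ⇒ heat flows inward; heat gain = 5240 W.)

Q = 5.24 kW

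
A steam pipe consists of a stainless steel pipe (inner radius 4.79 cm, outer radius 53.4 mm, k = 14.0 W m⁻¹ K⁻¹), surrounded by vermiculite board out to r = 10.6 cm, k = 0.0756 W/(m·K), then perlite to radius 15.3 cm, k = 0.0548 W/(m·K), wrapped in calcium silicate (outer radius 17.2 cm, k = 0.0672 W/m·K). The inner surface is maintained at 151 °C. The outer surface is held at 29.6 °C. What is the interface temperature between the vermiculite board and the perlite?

Resistance network (inner→outer):
  R'_stainless steel = ln(0.0534/0.0479)/(2πk) = 0.1087/(2π·14.0) = 0.001236 m·K/W
  R'_vermiculite board = ln(0.106/0.0534)/(2πk) = 0.6856/(2π·0.0756) = 1.443 m·K/W
  R'_perlite = ln(0.153/0.106)/(2πk) = 0.3670/(2π·0.0548) = 1.066 m·K/W
  R'_calcium silicate = ln(0.172/0.153)/(2πk) = 0.1171/(2π·0.0672) = 0.2772 m·K/W
ΣR = 0.001236 + 1.443 + 1.066 + 0.2772 = 2.787 m·K/W
Q' = ΔT/ΣR = (151 °C − 29.6 °C)/2.787 = 43.56 W/m
From the inner boundary to the vermiculite board/perlite interface, ΣR_partial = 1.444 m·K/W.
T_interface = T_in − Q'·ΣR_partial = 151 °C − (43.56)(1.444) = 88.1 °C

T = 88.1 °C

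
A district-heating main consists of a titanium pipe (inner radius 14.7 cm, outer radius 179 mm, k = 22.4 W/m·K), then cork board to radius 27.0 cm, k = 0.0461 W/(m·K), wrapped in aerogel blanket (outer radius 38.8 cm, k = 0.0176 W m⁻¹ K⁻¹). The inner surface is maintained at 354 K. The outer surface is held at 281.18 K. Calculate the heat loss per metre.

Q' = 15.5 W/m

Resistance network (inner→outer):
  R'_titanium = ln(0.179/0.147)/(2πk) = 0.1970/(2π·22.4) = 0.001399 m·K/W
  R'_cork board = ln(0.270/0.179)/(2πk) = 0.4110/(2π·0.0461) = 1.419 m·K/W
  R'_aerogel blanket = ln(0.388/0.270)/(2πk) = 0.3626/(2π·0.0176) = 3.279 m·K/W
ΣR = 0.001399 + 1.419 + 3.279 = 4.699 m·K/W
Q' = ΔT/ΣR = (354 K − 281.18 K)/4.699 = 15.5 W/m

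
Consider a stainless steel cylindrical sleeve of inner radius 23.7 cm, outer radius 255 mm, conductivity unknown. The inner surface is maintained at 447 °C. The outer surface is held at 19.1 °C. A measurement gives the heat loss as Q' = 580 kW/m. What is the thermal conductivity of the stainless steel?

ΣR = ΔT/Q' = |447 − 19.1|/5.80×10^5 = 7.378×10^-4 m·K/W
ln(r₂/r₁)/(2πk) = 7.378×10^-4 ⇒ k = 0.07320/(2π·7.378×10^-4) = 15.8 W/m·K

k = 15.8 W/m·K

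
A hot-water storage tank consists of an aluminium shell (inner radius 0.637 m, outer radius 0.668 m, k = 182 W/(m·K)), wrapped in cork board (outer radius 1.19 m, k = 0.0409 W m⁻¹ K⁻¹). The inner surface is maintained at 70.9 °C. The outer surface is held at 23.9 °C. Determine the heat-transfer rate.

Series thermal resistances, inner to outer:
  R_aluminium = (1/0.637 − 1/0.668)/(4πk) = 0.07285/(4π·182) = 3.185×10^-5 K/W
  R_cork board = (1/0.668 − 1/1.19)/(4πk) = 0.6567/(4π·0.0409) = 1.278 K/W
ΣR = 3.185×10^-5 + 1.278 = 1.278 K/W
Q = ΔT/ΣR = (70.9 °C − 23.9 °C)/1.278 = 36.8 W

Q = 36.8 W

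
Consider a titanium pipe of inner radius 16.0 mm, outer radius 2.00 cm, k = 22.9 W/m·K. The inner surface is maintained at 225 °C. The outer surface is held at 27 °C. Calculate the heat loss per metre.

Q' = 128 kW/m

Q' = 2πk·ΔT/ln(r₂/r₁) = 2π × 22.9 × 198 / ln(0.0200/0.0160) = 1.28×10^5 W/m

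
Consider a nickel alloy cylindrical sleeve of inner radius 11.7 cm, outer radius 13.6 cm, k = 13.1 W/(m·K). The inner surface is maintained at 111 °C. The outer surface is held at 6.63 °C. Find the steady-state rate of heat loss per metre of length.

Q' = 2πk·ΔT/ln(r₂/r₁) = 2π × 13.1 × 104.37 / ln(0.136/0.117) = 57100 W/m

Q' = 57100 W/m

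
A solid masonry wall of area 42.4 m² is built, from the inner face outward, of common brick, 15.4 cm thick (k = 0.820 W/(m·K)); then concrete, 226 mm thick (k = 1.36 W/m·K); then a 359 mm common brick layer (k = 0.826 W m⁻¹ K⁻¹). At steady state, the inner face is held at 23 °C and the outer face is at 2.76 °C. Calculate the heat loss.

Q = 1090 W

Resistance network (inner→outer):
  R_common brick = L/(kA) = 0.154/(0.820·42.4) = 0.004429 K/W
  R_concrete = L/(kA) = 0.226/(1.36·42.4) = 0.003919 K/W
  R_common brick = L/(kA) = 0.359/(0.826·42.4) = 0.01025 K/W
ΣR = 0.004429 + 0.003919 + 0.01025 = 0.01860 K/W
Q = ΔT/ΣR = (23 °C − 2.76 °C)/0.01860 = 1090 W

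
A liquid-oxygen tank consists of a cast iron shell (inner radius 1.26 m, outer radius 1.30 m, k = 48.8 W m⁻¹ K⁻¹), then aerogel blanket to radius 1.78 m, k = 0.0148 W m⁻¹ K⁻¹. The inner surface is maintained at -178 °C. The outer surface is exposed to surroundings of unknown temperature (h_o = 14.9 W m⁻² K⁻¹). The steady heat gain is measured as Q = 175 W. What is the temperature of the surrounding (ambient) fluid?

T_out = 17.5 °C

Sum the resistances:
  R_cast iron = (1/1.26 − 1/1.30)/(4πk) = 0.02442/(4π·48.8) = 3.982×10^-5 K/W
  R_aerogel blanket = (1/1.30 − 1/1.78)/(4πk) = 0.2074/(4π·0.0148) = 1.115 K/W
  R_conv,out = 1/(4πr²h) = 1/(4π·1.78²·14.9) = 0.001686 K/W
ΣR = 1.117 K/W
ΔT = Q·ΣR = 175 × 1.117 = 195.5 K
Heat flows inward, so T_out = T_in + ΔT = -178 + 195.5 = 17.5 °C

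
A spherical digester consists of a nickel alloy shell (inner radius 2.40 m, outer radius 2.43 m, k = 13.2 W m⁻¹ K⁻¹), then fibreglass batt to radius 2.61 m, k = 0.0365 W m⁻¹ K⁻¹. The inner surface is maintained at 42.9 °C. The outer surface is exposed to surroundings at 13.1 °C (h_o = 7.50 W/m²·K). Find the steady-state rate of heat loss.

Q = 470 W

Series thermal resistances, inner to outer:
  R_nickel alloy = (1/2.40 − 1/2.43)/(4πk) = 0.005144/(4π·13.2) = 3.101×10^-5 K/W
  R_fibreglass batt = (1/2.43 − 1/2.61)/(4πk) = 0.02838/(4π·0.0365) = 0.06188 K/W
  R_conv,out = 1/(4πr²h) = 1/(4π·2.61²·7.50) = 0.001558 K/W
ΣR = 3.101×10^-5 + 0.06188 + 0.001558 = 0.06347 K/W
Q = ΔT/ΣR = (42.9 °C − 13.1 °C)/0.06347 = 470 W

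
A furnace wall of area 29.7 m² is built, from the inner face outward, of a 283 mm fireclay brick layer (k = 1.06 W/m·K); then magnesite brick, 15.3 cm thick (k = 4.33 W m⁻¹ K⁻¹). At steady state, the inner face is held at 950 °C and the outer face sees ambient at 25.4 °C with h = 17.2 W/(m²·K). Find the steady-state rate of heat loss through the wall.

Resistance network (inner→outer):
  R_fireclay brick = L/(kA) = 0.283/(1.06·29.7) = 0.008989 K/W
  R_magnesite brick = L/(kA) = 0.153/(4.33·29.7) = 0.001190 K/W
  R_conv,out = 1/(hA) = 1/(17.2·29.7) = 0.001958 K/W
ΣR = 0.008989 + 0.001190 + 0.001958 = 0.01214 K/W
Q = ΔT/ΣR = (950 °C − 25.4 °C)/0.01214 = 76200 W

Q = 76200 W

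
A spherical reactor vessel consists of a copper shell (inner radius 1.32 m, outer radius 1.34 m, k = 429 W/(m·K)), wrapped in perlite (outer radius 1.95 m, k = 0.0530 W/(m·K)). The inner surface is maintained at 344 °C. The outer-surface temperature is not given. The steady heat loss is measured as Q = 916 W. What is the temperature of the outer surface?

T_out = 22.9 °C

Series resistances:
  R_copper = (1/1.32 − 1/1.34)/(4πk) = 0.01131/(4π·429) = 2.097×10^-6 K/W
  R_perlite = (1/1.34 − 1/1.95)/(4πk) = 0.2334/(4π·0.0530) = 0.3505 K/W
ΣR = 0.3505 K/W
ΔT = Q·ΣR = 916 × 0.3505 = 321.1 K
Heat flows outward, so T_out = T_in − ΔT = 344 − 321.1 = 22.9 °C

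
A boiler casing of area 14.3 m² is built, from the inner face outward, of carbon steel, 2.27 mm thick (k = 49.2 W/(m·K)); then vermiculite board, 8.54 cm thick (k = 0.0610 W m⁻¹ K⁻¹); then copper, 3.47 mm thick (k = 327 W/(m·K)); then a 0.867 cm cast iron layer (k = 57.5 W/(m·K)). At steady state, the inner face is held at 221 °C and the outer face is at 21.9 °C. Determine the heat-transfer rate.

Q = 2030 W

Series thermal resistances, inner to outer:
  R_carbon steel = L/(kA) = 0.00227/(49.2·14.3) = 3.226×10^-6 K/W
  R_vermiculite board = L/(kA) = 0.0854/(0.0610·14.3) = 0.09790 K/W
  R_copper = L/(kA) = 0.00347/(327·14.3) = 7.421×10^-7 K/W
  R_cast iron = L/(kA) = 0.00867/(57.5·14.3) = 1.054×10^-5 K/W
ΣR = 3.226×10^-6 + 0.09790 + 7.421×10^-7 + 1.054×10^-5 = 0.09791 K/W
Q = ΔT/ΣR = (221 °C − 21.9 °C)/0.09791 = 2030 W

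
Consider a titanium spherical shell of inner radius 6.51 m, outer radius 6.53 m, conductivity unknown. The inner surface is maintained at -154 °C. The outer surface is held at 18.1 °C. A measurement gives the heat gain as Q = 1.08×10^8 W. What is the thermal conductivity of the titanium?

k = 23.5 W/m·K

ΣR = ΔT/Q = |-154 − 18.1|/1.08×10^8 = 1.594×10^-6 K/W
(1/r₁−1/r₂)/(4πk) = 1.594×10^-6 ⇒ k = 4.705×10^-4/(4π·1.594×10^-6) = 23.5 W/m·K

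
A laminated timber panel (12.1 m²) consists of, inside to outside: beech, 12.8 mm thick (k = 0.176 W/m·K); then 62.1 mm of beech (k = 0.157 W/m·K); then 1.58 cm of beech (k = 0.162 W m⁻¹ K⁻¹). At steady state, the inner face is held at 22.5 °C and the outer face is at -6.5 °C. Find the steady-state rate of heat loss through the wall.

Q = 620 W

Resistance network (inner→outer):
  R_beech = L/(kA) = 0.0128/(0.176·12.1) = 0.006011 K/W
  R_beech = L/(kA) = 0.0621/(0.157·12.1) = 0.03269 K/W
  R_beech = L/(kA) = 0.0158/(0.162·12.1) = 0.008060 K/W
ΣR = 0.006011 + 0.03269 + 0.008060 = 0.04676 K/W
Q = ΔT/ΣR = (22.5 °C − -6.5 °C)/0.04676 = 620 W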